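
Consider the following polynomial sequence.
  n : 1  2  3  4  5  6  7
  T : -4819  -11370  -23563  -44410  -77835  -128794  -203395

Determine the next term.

-309018

-6551, -12193, -20847, -33425, -50959, -74601
-5642, -8654, -12578, -17534, -23642
-3012, -3924, -4956, -6108
-912, -1032, -1152
-120, -120
Fifth differences constant at -120.
-1152 − 120 = -1272;  -6108 − 1272 = -7380;  -23642 − 7380 = -31022;  -74601 − 31022 = -105623;  -203395 − 105623 = -309018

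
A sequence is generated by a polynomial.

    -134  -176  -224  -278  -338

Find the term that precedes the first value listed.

-98

D1: -42, -48, -54, -60
D2: -6, -6, -6
The second differences are constant at -6.
Work back: -42 + 6 = -36;  -134 + 36 = -98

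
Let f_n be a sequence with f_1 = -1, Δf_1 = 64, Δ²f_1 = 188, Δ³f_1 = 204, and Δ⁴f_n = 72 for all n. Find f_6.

4599

Build the table forward from the leading diagonal:
D4: 72  72  72  72  72  72
D3: 204  276  348  420  492  564
D2: 188  392  668  1016  1436  1928
D1: 64  252  644  1312  2328  3764
f: -1  63  315  959  2271  4599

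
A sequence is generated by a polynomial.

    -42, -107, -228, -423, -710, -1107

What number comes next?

-1632

-65 , -121 , -195 , -287 , -397
-56 , -74 , -92 , -110
-18 , -18 , -18
Constant third difference = -18, so extend:
-110 − 18 = -128;  -397 − 128 = -525;  -1107 − 525 = -1632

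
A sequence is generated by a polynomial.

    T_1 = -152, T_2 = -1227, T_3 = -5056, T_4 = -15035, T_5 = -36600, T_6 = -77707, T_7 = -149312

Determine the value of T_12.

-1618747

-1075, -3829, -9979, -21565, -41107, -71605
-2754, -6150, -11586, -19542, -30498
-3396, -5436, -7956, -10956
-2040, -2520, -3000
-480, -480
Fifth differences constant at -480.
-3000 − 480 = -3480;  -10956 − 3480 = -14436;  -30498 − 14436 = -44934;  -71605 − 44934 = -116539;  -149312 − 116539 = -265851
-3480 − 480 = -3960;  -14436 − 3960 = -18396;  -44934 − 18396 = -63330;  -116539 − 63330 = -179869;  -265851 − 179869 = -445720
-3960 − 480 = -4440;  -18396 − 4440 = -22836;  -63330 − 22836 = -86166;  -179869 − 86166 = -266035;  -445720 − 266035 = -711755
-4440 − 480 = -4920;  -22836 − 4920 = -27756;  -86166 − 27756 = -113922;  -266035 − 113922 = -379957;  -711755 − 379957 = -1091712
-4920 − 480 = -5400;  -27756 − 5400 = -33156;  -113922 − 33156 = -147078;  -379957 − 147078 = -527035;  -1091712 − 527035 = -1618747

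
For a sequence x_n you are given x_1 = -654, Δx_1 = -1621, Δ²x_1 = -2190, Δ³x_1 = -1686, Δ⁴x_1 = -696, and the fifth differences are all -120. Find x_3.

Build the table forward from the leading diagonal:
Δ⁵: -120  -120  -120
Δ⁴: -696  -816  -936
Δ³: -1686  -2382  -3198
Δ²: -2190  -3876  -6258
Δ: -1621  -3811  -7687
x: -654  -2275  -6086

-6086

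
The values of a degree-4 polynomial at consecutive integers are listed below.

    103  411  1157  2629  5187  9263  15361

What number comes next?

24057

Δ: 308, 746, 1472, 2558, 4076, 6098
Δ²: 438, 726, 1086, 1518, 2022
Δ³: 288, 360, 432, 504
Δ⁴: 72, 72, 72
Constant fourth difference = 72, so extend:
504 + 72 = 576;  2022 + 576 = 2598;  6098 + 2598 = 8696;  15361 + 8696 = 24057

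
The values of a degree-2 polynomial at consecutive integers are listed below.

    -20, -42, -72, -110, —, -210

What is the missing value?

-156

Using the first 4 terms:
First differences: -22  -30  -38
Second differences: -8  -8
Constant second difference = -8.
Extend forward: -38 − 8 = -46;  -110 − 46 = -156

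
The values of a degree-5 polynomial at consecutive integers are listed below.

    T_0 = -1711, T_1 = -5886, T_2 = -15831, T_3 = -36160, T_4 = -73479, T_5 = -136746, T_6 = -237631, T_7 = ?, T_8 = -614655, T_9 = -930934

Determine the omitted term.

-390876

Using the first 7 terms:
Δ: -4175, -9945, -20329, -37319, -63267, -100885
Δ²: -5770, -10384, -16990, -25948, -37618
Δ³: -4614, -6606, -8958, -11670
Δ⁴: -1992, -2352, -2712
Δ⁵: -360, -360
Constant fifth difference = -360.
Extend forward: -2712 − 360 = -3072;  -11670 − 3072 = -14742;  -37618 − 14742 = -52360;  -100885 − 52360 = -153245;  -237631 − 153245 = -390876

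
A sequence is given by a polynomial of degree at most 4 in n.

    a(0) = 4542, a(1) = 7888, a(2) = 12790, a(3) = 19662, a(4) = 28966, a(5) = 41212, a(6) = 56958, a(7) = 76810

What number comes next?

101422

D1: 3346, 4902, 6872, 9304, 12246, 15746, 19852
D2: 1556, 1970, 2432, 2942, 3500, 4106
D3: 414, 462, 510, 558, 606
D4: 48, 48, 48, 48
Constant fourth difference = 48, so extend:
606 + 48 = 654;  4106 + 654 = 4760;  19852 + 4760 = 24612;  76810 + 24612 = 101422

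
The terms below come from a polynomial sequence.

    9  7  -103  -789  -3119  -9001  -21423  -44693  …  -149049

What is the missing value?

Using the first 8 terms:
First differences: -2, -110, -686, -2330, -5882, -12422, -23270
Second differences: -108, -576, -1644, -3552, -6540, -10848
Third differences: -468, -1068, -1908, -2988, -4308
Fourth differences: -600, -840, -1080, -1320
Fifth differences: -240, -240, -240
Constant fifth difference = -240.
Extend forward: -1320 − 240 = -1560;  -4308 − 1560 = -5868;  -10848 − 5868 = -16716;  -23270 − 16716 = -39986;  -44693 − 39986 = -84679

-84679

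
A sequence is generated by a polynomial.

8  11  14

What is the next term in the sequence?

3 , 3
First differences constant at 3.
14 + 3 = 17

17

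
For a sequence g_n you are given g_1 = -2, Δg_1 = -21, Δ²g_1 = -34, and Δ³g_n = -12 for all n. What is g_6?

Build the table forward from the leading diagonal:
Δ³: -12, -12, -12, -12, -12, -12
Δ²: -34, -46, -58, -70, -82, -94
Δ: -21, -55, -101, -159, -229, -311
g: -2, -23, -78, -179, -338, -567

-567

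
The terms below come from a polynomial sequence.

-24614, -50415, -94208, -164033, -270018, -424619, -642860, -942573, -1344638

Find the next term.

First differences: -25801  -43793  -69825  -105985  -154601  -218241  -299713  -402065
Second differences: -17992  -26032  -36160  -48616  -63640  -81472  -102352
Third differences: -8040  -10128  -12456  -15024  -17832  -20880
Fourth differences: -2088  -2328  -2568  -2808  -3048
Fifth differences: -240  -240  -240  -240
Fifth differences constant at -240.
-3048 − 240 = -3288;  -20880 − 3288 = -24168;  -102352 − 24168 = -126520;  -402065 − 126520 = -528585;  -1344638 − 528585 = -1873223

-1873223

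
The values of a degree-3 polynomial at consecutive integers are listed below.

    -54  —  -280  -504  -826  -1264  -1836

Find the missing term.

Using the last 5 terms:
Δ: -224  -322  -438  -572
Δ²: -98  -116  -134
Δ³: -18  -18
Constant third difference = -18.
Extend backward: -98 + 18 = -80;  -224 + 80 = -144;  -280 + 144 = -136

-136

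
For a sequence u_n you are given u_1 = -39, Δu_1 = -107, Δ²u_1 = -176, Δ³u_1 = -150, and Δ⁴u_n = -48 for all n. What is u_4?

Build the table forward from the leading diagonal:
Fourth differences: -48, -48, -48, -48
Third differences: -150, -198, -246, -294
Second differences: -176, -326, -524, -770
First differences: -107, -283, -609, -1133
u: -39, -146, -429, -1038

-1038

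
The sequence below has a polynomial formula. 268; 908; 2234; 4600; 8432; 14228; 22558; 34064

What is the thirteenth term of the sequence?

166744

Δ: 640, 1326, 2366, 3832, 5796, 8330, 11506
Δ²: 686, 1040, 1466, 1964, 2534, 3176
Δ³: 354, 426, 498, 570, 642
Δ⁴: 72, 72, 72, 72
Constant fourth difference = 72, so extend:
642 + 72 = 714;  3176 + 714 = 3890;  11506 + 3890 = 15396;  34064 + 15396 = 49460
714 + 72 = 786;  3890 + 786 = 4676;  15396 + 4676 = 20072;  49460 + 20072 = 69532
786 + 72 = 858;  4676 + 858 = 5534;  20072 + 5534 = 25606;  69532 + 25606 = 95138
858 + 72 = 930;  5534 + 930 = 6464;  25606 + 6464 = 32070;  95138 + 32070 = 127208
930 + 72 = 1002;  6464 + 1002 = 7466;  32070 + 7466 = 39536;  127208 + 39536 = 166744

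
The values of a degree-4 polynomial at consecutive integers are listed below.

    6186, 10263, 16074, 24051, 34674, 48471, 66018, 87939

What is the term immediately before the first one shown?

3459

Δ: 4077, 5811, 7977, 10623, 13797, 17547, 21921
Δ²: 1734, 2166, 2646, 3174, 3750, 4374
Δ³: 432, 480, 528, 576, 624
Δ⁴: 48, 48, 48, 48
The fourth differences are constant at 48.
Work back: 432 − 48 = 384;  1734 − 384 = 1350;  4077 − 1350 = 2727;  6186 − 2727 = 3459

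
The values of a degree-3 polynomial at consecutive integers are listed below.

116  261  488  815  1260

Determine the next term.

D1: 145  227  327  445
D2: 82  100  118
D3: 18  18
The third differences are constant (18).
118 + 18 = 136;  445 + 136 = 581;  1260 + 581 = 1841

1841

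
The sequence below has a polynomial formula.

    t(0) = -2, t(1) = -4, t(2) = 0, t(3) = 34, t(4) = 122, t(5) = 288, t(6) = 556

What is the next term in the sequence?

950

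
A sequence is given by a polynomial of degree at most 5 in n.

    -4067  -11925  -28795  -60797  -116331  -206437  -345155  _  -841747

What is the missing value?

-549885

Using the first 7 terms:
D1: -7858, -16870, -32002, -55534, -90106, -138718
D2: -9012, -15132, -23532, -34572, -48612
D3: -6120, -8400, -11040, -14040
D4: -2280, -2640, -3000
D5: -360, -360
Constant fifth difference = -360.
Extend forward: -3000 − 360 = -3360;  -14040 − 3360 = -17400;  -48612 − 17400 = -66012;  -138718 − 66012 = -204730;  -345155 − 204730 = -549885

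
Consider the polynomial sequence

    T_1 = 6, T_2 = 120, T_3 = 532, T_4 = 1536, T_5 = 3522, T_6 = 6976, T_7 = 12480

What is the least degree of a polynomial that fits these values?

4

D1: 114, 412, 1004, 1986, 3454, 5504
D2: 298, 592, 982, 1468, 2050
D3: 294, 390, 486, 582
D4: 96, 96, 96
The fourth differences are constant, so the polynomial has degree 4.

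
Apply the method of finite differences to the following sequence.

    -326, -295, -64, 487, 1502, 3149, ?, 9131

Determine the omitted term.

5620

Using the first 6 terms:
Δ: 31  231  551  1015  1647
Δ²: 200  320  464  632
Δ³: 120  144  168
Δ⁴: 24  24
Constant fourth difference = 24.
Extend forward: 168 + 24 = 192;  632 + 192 = 824;  1647 + 824 = 2471;  3149 + 2471 = 5620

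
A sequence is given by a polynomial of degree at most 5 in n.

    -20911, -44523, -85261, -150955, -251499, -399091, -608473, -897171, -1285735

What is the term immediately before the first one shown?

-8419

-23612, -40738, -65694, -100544, -147592, -209382, -288698, -388564
-17126, -24956, -34850, -47048, -61790, -79316, -99866
-7830, -9894, -12198, -14742, -17526, -20550
-2064, -2304, -2544, -2784, -3024
-240, -240, -240, -240
The fifth differences are constant at -240.
Work back: -2064 + 240 = -1824;  -7830 + 1824 = -6006;  -17126 + 6006 = -11120;  -23612 + 11120 = -12492;  -20911 + 12492 = -8419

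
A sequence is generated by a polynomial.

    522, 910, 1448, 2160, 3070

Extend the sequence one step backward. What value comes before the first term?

260

388  538  712  910
150  174  198
24  24
The third differences are constant at 24.
Work back: 150 − 24 = 126;  388 − 126 = 262;  522 − 262 = 260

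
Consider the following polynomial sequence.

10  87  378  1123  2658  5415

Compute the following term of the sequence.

9922

D1: 77, 291, 745, 1535, 2757
D2: 214, 454, 790, 1222
D3: 240, 336, 432
D4: 96, 96
Constant fourth difference = 96, so extend:
432 + 96 = 528;  1222 + 528 = 1750;  2757 + 1750 = 4507;  5415 + 4507 = 9922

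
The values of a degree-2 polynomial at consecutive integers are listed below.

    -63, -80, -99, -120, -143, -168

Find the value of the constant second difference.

-2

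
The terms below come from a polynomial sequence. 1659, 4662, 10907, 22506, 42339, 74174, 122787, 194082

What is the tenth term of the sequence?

3003, 6245, 11599, 19833, 31835, 48613, 71295
3242, 5354, 8234, 12002, 16778, 22682
2112, 2880, 3768, 4776, 5904
768, 888, 1008, 1128
120, 120, 120
Constant fifth difference = 120, so extend:
1128 + 120 = 1248;  5904 + 1248 = 7152;  22682 + 7152 = 29834;  71295 + 29834 = 101129;  194082 + 101129 = 295211
1248 + 120 = 1368;  7152 + 1368 = 8520;  29834 + 8520 = 38354;  101129 + 38354 = 139483;  295211 + 139483 = 434694

434694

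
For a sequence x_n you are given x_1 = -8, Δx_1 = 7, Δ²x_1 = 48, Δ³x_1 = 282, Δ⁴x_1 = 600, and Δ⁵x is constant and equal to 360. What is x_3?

Build the table forward from the leading diagonal:
D5: 360  360  360
D4: 600  960  1320
D3: 282  882  1842
D2: 48  330  1212
D1: 7  55  385
x: -8  -1  54

54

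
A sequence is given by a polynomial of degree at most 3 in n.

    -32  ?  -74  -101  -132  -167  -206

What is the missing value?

Using the last 5 terms:
-27  -31  -35  -39
-4  -4  -4
Constant second difference = -4.
Extend backward: -27 + 4 = -23;  -74 + 23 = -51

-51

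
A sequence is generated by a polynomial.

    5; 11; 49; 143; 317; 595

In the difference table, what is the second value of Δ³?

24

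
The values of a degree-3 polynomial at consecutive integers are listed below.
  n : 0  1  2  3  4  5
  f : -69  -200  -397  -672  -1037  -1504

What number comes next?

-2085

Δ: -131  -197  -275  -365  -467
Δ²: -66  -78  -90  -102
Δ³: -12  -12  -12
The third differences are constant (-12).
-102 − 12 = -114;  -467 − 114 = -581;  -1504 − 581 = -2085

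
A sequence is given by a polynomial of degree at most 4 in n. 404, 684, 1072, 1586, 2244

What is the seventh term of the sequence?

280  388  514  658
108  126  144
18  18
Constant third difference = 18, so extend:
144 + 18 = 162;  658 + 162 = 820;  2244 + 820 = 3064
162 + 18 = 180;  820 + 180 = 1000;  3064 + 1000 = 4064

4064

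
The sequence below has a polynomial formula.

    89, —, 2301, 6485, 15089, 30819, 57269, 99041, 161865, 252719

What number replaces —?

599

Using the last 8 terms:
4184, 8604, 15730, 26450, 41772, 62824, 90854
4420, 7126, 10720, 15322, 21052, 28030
2706, 3594, 4602, 5730, 6978
888, 1008, 1128, 1248
120, 120, 120
Constant fifth difference = 120.
Extend backward: 888 − 120 = 768;  2706 − 768 = 1938;  4420 − 1938 = 2482;  4184 − 2482 = 1702;  2301 − 1702 = 599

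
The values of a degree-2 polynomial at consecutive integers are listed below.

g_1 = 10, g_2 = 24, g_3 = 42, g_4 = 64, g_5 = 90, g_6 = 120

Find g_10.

280

D1: 14, 18, 22, 26, 30
D2: 4, 4, 4, 4
Constant second difference = 4, so extend:
30 + 4 = 34;  120 + 34 = 154
34 + 4 = 38;  154 + 38 = 192
38 + 4 = 42;  192 + 42 = 234
42 + 4 = 46;  234 + 46 = 280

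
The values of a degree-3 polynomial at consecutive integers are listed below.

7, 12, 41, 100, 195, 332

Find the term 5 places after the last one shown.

First differences: 5  29  59  95  137
Second differences: 24  30  36  42
Third differences: 6  6  6
Third differences constant at 6.
42 + 6 = 48;  137 + 48 = 185;  332 + 185 = 517
48 + 6 = 54;  185 + 54 = 239;  517 + 239 = 756
54 + 6 = 60;  239 + 60 = 299;  756 + 299 = 1055
60 + 6 = 66;  299 + 66 = 365;  1055 + 365 = 1420
66 + 6 = 72;  365 + 72 = 437;  1420 + 437 = 1857

1857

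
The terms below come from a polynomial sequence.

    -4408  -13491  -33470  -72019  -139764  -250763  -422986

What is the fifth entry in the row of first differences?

-110999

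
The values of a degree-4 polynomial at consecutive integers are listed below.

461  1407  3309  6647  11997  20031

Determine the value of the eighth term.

47319

946  1902  3338  5350  8034
956  1436  2012  2684
480  576  672
96  96
Fourth differences constant at 96.
672 + 96 = 768;  2684 + 768 = 3452;  8034 + 3452 = 11486;  20031 + 11486 = 31517
768 + 96 = 864;  3452 + 864 = 4316;  11486 + 4316 = 15802;  31517 + 15802 = 47319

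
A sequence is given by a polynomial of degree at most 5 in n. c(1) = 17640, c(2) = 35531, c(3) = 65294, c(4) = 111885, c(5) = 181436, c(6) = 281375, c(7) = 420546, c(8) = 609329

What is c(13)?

2783364

First differences: 17891  29763  46591  69551  99939  139171  188783
Second differences: 11872  16828  22960  30388  39232  49612
Third differences: 4956  6132  7428  8844  10380
Fourth differences: 1176  1296  1416  1536
Fifth differences: 120  120  120
Fifth differences constant at 120.
1536 + 120 = 1656;  10380 + 1656 = 12036;  49612 + 12036 = 61648;  188783 + 61648 = 250431;  609329 + 250431 = 859760
1656 + 120 = 1776;  12036 + 1776 = 13812;  61648 + 13812 = 75460;  250431 + 75460 = 325891;  859760 + 325891 = 1185651
1776 + 120 = 1896;  13812 + 1896 = 15708;  75460 + 15708 = 91168;  325891 + 91168 = 417059;  1185651 + 417059 = 1602710
1896 + 120 = 2016;  15708 + 2016 = 17724;  91168 + 17724 = 108892;  417059 + 108892 = 525951;  1602710 + 525951 = 2128661
2016 + 120 = 2136;  17724 + 2136 = 19860;  108892 + 19860 = 128752;  525951 + 128752 = 654703;  2128661 + 654703 = 2783364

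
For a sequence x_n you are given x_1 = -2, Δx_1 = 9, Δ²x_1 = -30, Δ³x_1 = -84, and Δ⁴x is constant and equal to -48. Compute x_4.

-149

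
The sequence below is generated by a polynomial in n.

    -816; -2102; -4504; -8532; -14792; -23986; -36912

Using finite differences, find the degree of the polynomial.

4

First differences: -1286, -2402, -4028, -6260, -9194, -12926
Second differences: -1116, -1626, -2232, -2934, -3732
Third differences: -510, -606, -702, -798
Fourth differences: -96, -96, -96
The fourth differences are constant, so the polynomial has degree 4.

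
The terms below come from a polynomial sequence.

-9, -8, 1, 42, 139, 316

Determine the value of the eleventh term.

3241

Δ: 1, 9, 41, 97, 177
Δ²: 8, 32, 56, 80
Δ³: 24, 24, 24
Constant third difference = 24, so extend:
80 + 24 = 104;  177 + 104 = 281;  316 + 281 = 597
104 + 24 = 128;  281 + 128 = 409;  597 + 409 = 1006
128 + 24 = 152;  409 + 152 = 561;  1006 + 561 = 1567
152 + 24 = 176;  561 + 176 = 737;  1567 + 737 = 2304
176 + 24 = 200;  737 + 200 = 937;  2304 + 937 = 3241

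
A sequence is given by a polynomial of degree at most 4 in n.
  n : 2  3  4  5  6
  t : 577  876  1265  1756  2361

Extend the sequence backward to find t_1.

356

Δ: 299  389  491  605
Δ²: 90  102  114
Δ³: 12  12
The third differences are constant at 12.
Work back: 90 − 12 = 78;  299 − 78 = 221;  577 − 221 = 356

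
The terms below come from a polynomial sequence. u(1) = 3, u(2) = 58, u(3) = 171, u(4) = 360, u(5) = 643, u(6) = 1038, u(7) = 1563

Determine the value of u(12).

First differences: 55, 113, 189, 283, 395, 525
Second differences: 58, 76, 94, 112, 130
Third differences: 18, 18, 18, 18
Constant third difference = 18, so extend:
130 + 18 = 148;  525 + 148 = 673;  1563 + 673 = 2236
148 + 18 = 166;  673 + 166 = 839;  2236 + 839 = 3075
166 + 18 = 184;  839 + 184 = 1023;  3075 + 1023 = 4098
184 + 18 = 202;  1023 + 202 = 1225;  4098 + 1225 = 5323
202 + 18 = 220;  1225 + 220 = 1445;  5323 + 1445 = 6768

6768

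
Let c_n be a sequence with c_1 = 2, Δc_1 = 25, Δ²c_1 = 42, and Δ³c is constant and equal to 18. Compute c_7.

Build the table forward from the leading diagonal:
Third differences: 18, 18, 18, 18, 18, 18, 18
Second differences: 42, 60, 78, 96, 114, 132, 150
First differences: 25, 67, 127, 205, 301, 415, 547
c: 2, 27, 94, 221, 426, 727, 1142

1142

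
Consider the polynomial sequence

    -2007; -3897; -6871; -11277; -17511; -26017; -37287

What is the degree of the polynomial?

First differences: -1890, -2974, -4406, -6234, -8506, -11270
Second differences: -1084, -1432, -1828, -2272, -2764
Third differences: -348, -396, -444, -492
Fourth differences: -48, -48, -48
The fourth differences are constant, so the polynomial has degree 4.

4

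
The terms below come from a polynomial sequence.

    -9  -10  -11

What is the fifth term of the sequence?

-13

First differences: -1  -1
Constant first difference = -1, so extend:
-11 − 1 = -12
-12 − 1 = -13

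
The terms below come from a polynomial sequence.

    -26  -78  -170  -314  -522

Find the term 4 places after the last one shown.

First differences: -52, -92, -144, -208
Second differences: -40, -52, -64
Third differences: -12, -12
Constant third difference = -12, so extend:
-64 − 12 = -76;  -208 − 76 = -284;  -522 − 284 = -806
-76 − 12 = -88;  -284 − 88 = -372;  -806 − 372 = -1178
-88 − 12 = -100;  -372 − 100 = -472;  -1178 − 472 = -1650
-100 − 12 = -112;  -472 − 112 = -584;  -1650 − 584 = -2234

-2234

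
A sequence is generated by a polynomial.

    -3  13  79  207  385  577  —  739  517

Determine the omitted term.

723

Using the first 6 terms:
D1: 16, 66, 128, 178, 192
D2: 50, 62, 50, 14
D3: 12, -12, -36
D4: -24, -24
Constant fourth difference = -24.
Extend forward: -36 − 24 = -60;  14 − 60 = -46;  192 − 46 = 146;  577 + 146 = 723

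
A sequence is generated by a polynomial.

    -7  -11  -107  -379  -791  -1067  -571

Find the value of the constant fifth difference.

Δ: -4, -96, -272, -412, -276, 496
Δ²: -92, -176, -140, 136, 772
Δ³: -84, 36, 276, 636
Δ⁴: 120, 240, 360
Δ⁵: 120, 120

120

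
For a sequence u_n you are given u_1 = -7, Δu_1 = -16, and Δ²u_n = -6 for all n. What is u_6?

-147

Build the table forward from the leading diagonal:
Δ²: -6  -6  -6  -6  -6  -6
Δ: -16  -22  -28  -34  -40  -46
u: -7  -23  -45  -73  -107  -147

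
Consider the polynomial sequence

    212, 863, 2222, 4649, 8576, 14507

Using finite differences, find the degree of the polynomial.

First differences: 651, 1359, 2427, 3927, 5931
Second differences: 708, 1068, 1500, 2004
Third differences: 360, 432, 504
Fourth differences: 72, 72
The fourth differences are constant, so the polynomial has degree 4.

4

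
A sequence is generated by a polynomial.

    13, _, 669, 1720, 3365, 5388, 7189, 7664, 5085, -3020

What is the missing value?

164

Using the last 8 terms:
First differences: 1051  1645  2023  1801  475  -2579  -8105
Second differences: 594  378  -222  -1326  -3054  -5526
Third differences: -216  -600  -1104  -1728  -2472
Fourth differences: -384  -504  -624  -744
Fifth differences: -120  -120  -120
Constant fifth difference = -120.
Extend backward: -384 + 120 = -264;  -216 + 264 = 48;  594 − 48 = 546;  1051 − 546 = 505;  669 − 505 = 164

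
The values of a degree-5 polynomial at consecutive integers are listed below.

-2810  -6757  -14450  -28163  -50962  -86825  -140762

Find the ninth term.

-328778

First differences: -3947  -7693  -13713  -22799  -35863  -53937
Second differences: -3746  -6020  -9086  -13064  -18074
Third differences: -2274  -3066  -3978  -5010
Fourth differences: -792  -912  -1032
Fifth differences: -120  -120
The fifth differences are constant (-120).
-1032 − 120 = -1152;  -5010 − 1152 = -6162;  -18074 − 6162 = -24236;  -53937 − 24236 = -78173;  -140762 − 78173 = -218935
-1152 − 120 = -1272;  -6162 − 1272 = -7434;  -24236 − 7434 = -31670;  -78173 − 31670 = -109843;  -218935 − 109843 = -328778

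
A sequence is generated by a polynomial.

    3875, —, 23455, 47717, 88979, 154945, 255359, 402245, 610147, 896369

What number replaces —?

Using the last 8 terms:
D1: 24262  41262  65966  100414  146886  207902  286222
D2: 17000  24704  34448  46472  61016  78320
D3: 7704  9744  12024  14544  17304
D4: 2040  2280  2520  2760
D5: 240  240  240
Constant fifth difference = 240.
Extend backward: 2040 − 240 = 1800;  7704 − 1800 = 5904;  17000 − 5904 = 11096;  24262 − 11096 = 13166;  23455 − 13166 = 10289

10289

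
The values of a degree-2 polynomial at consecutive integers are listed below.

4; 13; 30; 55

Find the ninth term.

9, 17, 25
8, 8
Constant second difference = 8, so extend:
25 + 8 = 33;  55 + 33 = 88
33 + 8 = 41;  88 + 41 = 129
41 + 8 = 49;  129 + 49 = 178
49 + 8 = 57;  178 + 57 = 235
57 + 8 = 65;  235 + 65 = 300

300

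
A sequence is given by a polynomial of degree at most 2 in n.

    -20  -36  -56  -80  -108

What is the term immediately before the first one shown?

-16  -20  -24  -28
-4  -4  -4
The second differences are constant at -4.
Work back: -16 + 4 = -12;  -20 + 12 = -8

-8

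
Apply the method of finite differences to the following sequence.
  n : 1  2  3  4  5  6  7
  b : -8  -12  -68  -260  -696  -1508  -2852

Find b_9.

-7880

-4, -56, -192, -436, -812, -1344
-52, -136, -244, -376, -532
-84, -108, -132, -156
-24, -24, -24
Fourth differences constant at -24.
-156 − 24 = -180;  -532 − 180 = -712;  -1344 − 712 = -2056;  -2852 − 2056 = -4908
-180 − 24 = -204;  -712 − 204 = -916;  -2056 − 916 = -2972;  -4908 − 2972 = -7880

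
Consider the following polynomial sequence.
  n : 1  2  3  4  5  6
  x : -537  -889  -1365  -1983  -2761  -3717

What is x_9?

-7833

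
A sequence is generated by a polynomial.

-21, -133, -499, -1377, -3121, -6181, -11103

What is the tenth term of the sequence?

-43941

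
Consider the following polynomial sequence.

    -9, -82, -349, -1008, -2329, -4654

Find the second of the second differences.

First differences: -73, -267, -659, -1321, -2325
Second differences: -194, -392, -662, -1004
Third differences: -198, -270, -342
Fourth differences: -72, -72

-392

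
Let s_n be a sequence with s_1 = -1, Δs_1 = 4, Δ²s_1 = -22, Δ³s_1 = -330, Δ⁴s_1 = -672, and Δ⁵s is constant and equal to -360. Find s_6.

-7221

Build the table forward from the leading diagonal:
D5: -360  -360  -360  -360  -360  -360
D4: -672  -1032  -1392  -1752  -2112  -2472
D3: -330  -1002  -2034  -3426  -5178  -7290
D2: -22  -352  -1354  -3388  -6814  -11992
D1: 4  -18  -370  -1724  -5112  -11926
s: -1  3  -15  -385  -2109  -7221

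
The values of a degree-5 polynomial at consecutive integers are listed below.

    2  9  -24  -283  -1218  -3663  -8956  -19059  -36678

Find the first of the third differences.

D1: 7, -33, -259, -935, -2445, -5293, -10103, -17619
D2: -40, -226, -676, -1510, -2848, -4810, -7516
D3: -186, -450, -834, -1338, -1962, -2706
D4: -264, -384, -504, -624, -744
D5: -120, -120, -120, -120

-186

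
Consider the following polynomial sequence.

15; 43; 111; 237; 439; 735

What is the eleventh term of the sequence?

28 , 68 , 126 , 202 , 296
40 , 58 , 76 , 94
18 , 18 , 18
Third differences constant at 18.
94 + 18 = 112;  296 + 112 = 408;  735 + 408 = 1143
112 + 18 = 130;  408 + 130 = 538;  1143 + 538 = 1681
130 + 18 = 148;  538 + 148 = 686;  1681 + 686 = 2367
148 + 18 = 166;  686 + 166 = 852;  2367 + 852 = 3219
166 + 18 = 184;  852 + 184 = 1036;  3219 + 1036 = 4255

4255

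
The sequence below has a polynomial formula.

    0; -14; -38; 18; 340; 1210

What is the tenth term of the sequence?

19170

-14, -24, 56, 322, 870
-10, 80, 266, 548
90, 186, 282
96, 96
The fourth differences are constant (96).
282 + 96 = 378;  548 + 378 = 926;  870 + 926 = 1796;  1210 + 1796 = 3006
378 + 96 = 474;  926 + 474 = 1400;  1796 + 1400 = 3196;  3006 + 3196 = 6202
474 + 96 = 570;  1400 + 570 = 1970;  3196 + 1970 = 5166;  6202 + 5166 = 11368
570 + 96 = 666;  1970 + 666 = 2636;  5166 + 2636 = 7802;  11368 + 7802 = 19170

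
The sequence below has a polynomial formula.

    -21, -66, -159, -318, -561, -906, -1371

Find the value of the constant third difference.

-18

D1: -45, -93, -159, -243, -345, -465
D2: -48, -66, -84, -102, -120
D3: -18, -18, -18, -18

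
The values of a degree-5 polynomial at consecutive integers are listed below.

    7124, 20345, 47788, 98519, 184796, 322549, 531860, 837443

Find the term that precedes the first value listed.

1771

13221, 27443, 50731, 86277, 137753, 209311, 305583
14222, 23288, 35546, 51476, 71558, 96272
9066, 12258, 15930, 20082, 24714
3192, 3672, 4152, 4632
480, 480, 480
The fifth differences are constant at 480.
Work back: 3192 − 480 = 2712;  9066 − 2712 = 6354;  14222 − 6354 = 7868;  13221 − 7868 = 5353;  7124 − 5353 = 1771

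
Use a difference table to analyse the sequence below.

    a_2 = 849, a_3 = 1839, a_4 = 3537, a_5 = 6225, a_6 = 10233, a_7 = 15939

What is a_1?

333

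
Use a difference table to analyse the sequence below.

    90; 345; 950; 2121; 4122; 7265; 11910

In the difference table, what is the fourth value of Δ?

2001

Δ: 255, 605, 1171, 2001, 3143, 4645
Δ²: 350, 566, 830, 1142, 1502
Δ³: 216, 264, 312, 360
Δ⁴: 48, 48, 48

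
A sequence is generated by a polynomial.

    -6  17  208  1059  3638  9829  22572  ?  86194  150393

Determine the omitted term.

Using the first 7 terms:
D1: 23, 191, 851, 2579, 6191, 12743
D2: 168, 660, 1728, 3612, 6552
D3: 492, 1068, 1884, 2940
D4: 576, 816, 1056
D5: 240, 240
Constant fifth difference = 240.
Extend forward: 1056 + 240 = 1296;  2940 + 1296 = 4236;  6552 + 4236 = 10788;  12743 + 10788 = 23531;  22572 + 23531 = 46103

46103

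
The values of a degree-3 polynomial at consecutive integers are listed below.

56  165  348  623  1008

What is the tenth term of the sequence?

5213

D1: 109, 183, 275, 385
D2: 74, 92, 110
D3: 18, 18
The third differences are constant (18).
110 + 18 = 128;  385 + 128 = 513;  1008 + 513 = 1521
128 + 18 = 146;  513 + 146 = 659;  1521 + 659 = 2180
146 + 18 = 164;  659 + 164 = 823;  2180 + 823 = 3003
164 + 18 = 182;  823 + 182 = 1005;  3003 + 1005 = 4008
182 + 18 = 200;  1005 + 200 = 1205;  4008 + 1205 = 5213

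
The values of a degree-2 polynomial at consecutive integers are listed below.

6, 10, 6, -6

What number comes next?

4  -4  -12
-8  -8
The second differences are constant (-8).
-12 − 8 = -20;  -6 − 20 = -26

-26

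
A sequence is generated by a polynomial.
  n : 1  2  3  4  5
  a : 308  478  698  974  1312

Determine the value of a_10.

170  220  276  338
50  56  62
6  6
Third differences constant at 6.
62 + 6 = 68;  338 + 68 = 406;  1312 + 406 = 1718
68 + 6 = 74;  406 + 74 = 480;  1718 + 480 = 2198
74 + 6 = 80;  480 + 80 = 560;  2198 + 560 = 2758
80 + 6 = 86;  560 + 86 = 646;  2758 + 646 = 3404
86 + 6 = 92;  646 + 92 = 738;  3404 + 738 = 4142

4142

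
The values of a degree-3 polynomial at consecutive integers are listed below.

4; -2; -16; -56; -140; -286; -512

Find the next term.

First differences: -6  -14  -40  -84  -146  -226
Second differences: -8  -26  -44  -62  -80
Third differences: -18  -18  -18  -18
Constant third difference = -18, so extend:
-80 − 18 = -98;  -226 − 98 = -324;  -512 − 324 = -836

-836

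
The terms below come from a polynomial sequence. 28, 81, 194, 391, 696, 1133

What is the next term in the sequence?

1726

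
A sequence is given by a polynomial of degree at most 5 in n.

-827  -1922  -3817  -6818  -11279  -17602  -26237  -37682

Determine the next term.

D1: -1095  -1895  -3001  -4461  -6323  -8635  -11445
D2: -800  -1106  -1460  -1862  -2312  -2810
D3: -306  -354  -402  -450  -498
D4: -48  -48  -48  -48
The fourth differences are constant (-48).
-498 − 48 = -546;  -2810 − 546 = -3356;  -11445 − 3356 = -14801;  -37682 − 14801 = -52483

-52483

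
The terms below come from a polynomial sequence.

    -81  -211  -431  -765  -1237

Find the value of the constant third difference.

Δ: -130, -220, -334, -472
Δ²: -90, -114, -138
Δ³: -24, -24

-24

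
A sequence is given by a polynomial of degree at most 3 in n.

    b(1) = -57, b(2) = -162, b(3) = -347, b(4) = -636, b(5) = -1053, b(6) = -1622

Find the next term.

-2367

D1: -105, -185, -289, -417, -569
D2: -80, -104, -128, -152
D3: -24, -24, -24
The third differences are constant (-24).
-152 − 24 = -176;  -569 − 176 = -745;  -1622 − 745 = -2367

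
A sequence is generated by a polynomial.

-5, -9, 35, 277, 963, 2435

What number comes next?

First differences: -4  44  242  686  1472
Second differences: 48  198  444  786
Third differences: 150  246  342
Fourth differences: 96  96
Constant fourth difference = 96, so extend:
342 + 96 = 438;  786 + 438 = 1224;  1472 + 1224 = 2696;  2435 + 2696 = 5131

5131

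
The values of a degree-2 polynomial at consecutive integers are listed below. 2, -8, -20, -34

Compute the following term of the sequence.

Δ: -10, -12, -14
Δ²: -2, -2
The second differences are constant (-2).
-14 − 2 = -16;  -34 − 16 = -50

-50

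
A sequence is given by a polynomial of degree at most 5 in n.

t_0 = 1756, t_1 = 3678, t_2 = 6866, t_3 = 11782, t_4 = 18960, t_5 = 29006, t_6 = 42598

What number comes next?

Δ: 1922, 3188, 4916, 7178, 10046, 13592
Δ²: 1266, 1728, 2262, 2868, 3546
Δ³: 462, 534, 606, 678
Δ⁴: 72, 72, 72
The fourth differences are constant (72).
678 + 72 = 750;  3546 + 750 = 4296;  13592 + 4296 = 17888;  42598 + 17888 = 60486

60486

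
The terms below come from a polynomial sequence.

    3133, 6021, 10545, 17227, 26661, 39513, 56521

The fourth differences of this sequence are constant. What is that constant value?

72

D1: 2888, 4524, 6682, 9434, 12852, 17008
D2: 1636, 2158, 2752, 3418, 4156
D3: 522, 594, 666, 738
D4: 72, 72, 72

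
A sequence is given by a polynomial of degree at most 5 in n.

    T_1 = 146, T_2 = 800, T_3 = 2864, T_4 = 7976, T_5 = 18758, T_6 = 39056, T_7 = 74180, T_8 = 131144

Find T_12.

Δ: 654, 2064, 5112, 10782, 20298, 35124, 56964
Δ²: 1410, 3048, 5670, 9516, 14826, 21840
Δ³: 1638, 2622, 3846, 5310, 7014
Δ⁴: 984, 1224, 1464, 1704
Δ⁵: 240, 240, 240
The fifth differences are constant (240).
1704 + 240 = 1944;  7014 + 1944 = 8958;  21840 + 8958 = 30798;  56964 + 30798 = 87762;  131144 + 87762 = 218906
1944 + 240 = 2184;  8958 + 2184 = 11142;  30798 + 11142 = 41940;  87762 + 41940 = 129702;  218906 + 129702 = 348608
2184 + 240 = 2424;  11142 + 2424 = 13566;  41940 + 13566 = 55506;  129702 + 55506 = 185208;  348608 + 185208 = 533816
2424 + 240 = 2664;  13566 + 2664 = 16230;  55506 + 16230 = 71736;  185208 + 71736 = 256944;  533816 + 256944 = 790760

790760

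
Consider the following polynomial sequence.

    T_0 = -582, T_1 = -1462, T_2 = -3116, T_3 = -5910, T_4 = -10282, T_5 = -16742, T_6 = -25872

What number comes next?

-38326

Δ: -880 , -1654 , -2794 , -4372 , -6460 , -9130
Δ²: -774 , -1140 , -1578 , -2088 , -2670
Δ³: -366 , -438 , -510 , -582
Δ⁴: -72 , -72 , -72
Fourth differences constant at -72.
-582 − 72 = -654;  -2670 − 654 = -3324;  -9130 − 3324 = -12454;  -25872 − 12454 = -38326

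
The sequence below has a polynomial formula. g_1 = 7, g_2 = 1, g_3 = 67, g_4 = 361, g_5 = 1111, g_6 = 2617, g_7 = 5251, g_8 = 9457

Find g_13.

74647

First differences: -6 , 66 , 294 , 750 , 1506 , 2634 , 4206
Second differences: 72 , 228 , 456 , 756 , 1128 , 1572
Third differences: 156 , 228 , 300 , 372 , 444
Fourth differences: 72 , 72 , 72 , 72
Constant fourth difference = 72, so extend:
444 + 72 = 516;  1572 + 516 = 2088;  4206 + 2088 = 6294;  9457 + 6294 = 15751
516 + 72 = 588;  2088 + 588 = 2676;  6294 + 2676 = 8970;  15751 + 8970 = 24721
588 + 72 = 660;  2676 + 660 = 3336;  8970 + 3336 = 12306;  24721 + 12306 = 37027
660 + 72 = 732;  3336 + 732 = 4068;  12306 + 4068 = 16374;  37027 + 16374 = 53401
732 + 72 = 804;  4068 + 804 = 4872;  16374 + 4872 = 21246;  53401 + 21246 = 74647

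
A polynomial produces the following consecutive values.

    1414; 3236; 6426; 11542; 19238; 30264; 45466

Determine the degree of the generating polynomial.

4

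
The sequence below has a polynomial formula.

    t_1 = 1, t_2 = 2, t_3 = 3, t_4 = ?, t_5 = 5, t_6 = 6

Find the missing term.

Using the first 3 terms:
D1: 1, 1
Constant first difference = 1.
Extend forward: 3 + 1 = 4

4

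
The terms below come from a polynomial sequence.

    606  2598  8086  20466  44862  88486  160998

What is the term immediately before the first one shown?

Δ: 1992  5488  12380  24396  43624  72512
Δ²: 3496  6892  12016  19228  28888
Δ³: 3396  5124  7212  9660
Δ⁴: 1728  2088  2448
Δ⁵: 360  360
The fifth differences are constant at 360.
Work back: 1728 − 360 = 1368;  3396 − 1368 = 2028;  3496 − 2028 = 1468;  1992 − 1468 = 524;  606 − 524 = 82

82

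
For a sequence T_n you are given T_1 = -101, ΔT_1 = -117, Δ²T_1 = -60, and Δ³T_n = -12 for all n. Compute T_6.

-1406

Build the table forward from the leading diagonal:
Δ³: -12  -12  -12  -12  -12  -12
Δ²: -60  -72  -84  -96  -108  -120
Δ: -117  -177  -249  -333  -429  -537
T: -101  -218  -395  -644  -977  -1406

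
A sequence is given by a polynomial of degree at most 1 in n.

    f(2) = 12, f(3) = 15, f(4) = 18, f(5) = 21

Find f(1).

9

Δ: 3, 3, 3
The first differences are constant at 3.
Work back: 12 − 3 = 9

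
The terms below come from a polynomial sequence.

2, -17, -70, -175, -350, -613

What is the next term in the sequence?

-19 , -53 , -105 , -175 , -263
-34 , -52 , -70 , -88
-18 , -18 , -18
The third differences are constant (-18).
-88 − 18 = -106;  -263 − 106 = -369;  -613 − 369 = -982

-982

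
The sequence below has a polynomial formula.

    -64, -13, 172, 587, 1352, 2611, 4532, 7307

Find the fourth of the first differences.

765

First differences: 51, 185, 415, 765, 1259, 1921, 2775
Second differences: 134, 230, 350, 494, 662, 854
Third differences: 96, 120, 144, 168, 192
Fourth differences: 24, 24, 24, 24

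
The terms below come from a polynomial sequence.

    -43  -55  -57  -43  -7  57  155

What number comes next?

293

D1: -12, -2, 14, 36, 64, 98
D2: 10, 16, 22, 28, 34
D3: 6, 6, 6, 6
Third differences constant at 6.
34 + 6 = 40;  98 + 40 = 138;  155 + 138 = 293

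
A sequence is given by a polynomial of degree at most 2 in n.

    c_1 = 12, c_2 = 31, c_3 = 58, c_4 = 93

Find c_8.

313

Δ: 19, 27, 35
Δ²: 8, 8
Second differences constant at 8.
35 + 8 = 43;  93 + 43 = 136
43 + 8 = 51;  136 + 51 = 187
51 + 8 = 59;  187 + 59 = 246
59 + 8 = 67;  246 + 67 = 313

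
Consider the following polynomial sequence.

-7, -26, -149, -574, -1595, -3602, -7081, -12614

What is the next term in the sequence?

Δ: -19 , -123 , -425 , -1021 , -2007 , -3479 , -5533
Δ²: -104 , -302 , -596 , -986 , -1472 , -2054
Δ³: -198 , -294 , -390 , -486 , -582
Δ⁴: -96 , -96 , -96 , -96
Fourth differences constant at -96.
-582 − 96 = -678;  -2054 − 678 = -2732;  -5533 − 2732 = -8265;  -12614 − 8265 = -20879

-20879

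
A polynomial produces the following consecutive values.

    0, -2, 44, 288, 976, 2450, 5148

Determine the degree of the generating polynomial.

4

D1: -2, 46, 244, 688, 1474, 2698
D2: 48, 198, 444, 786, 1224
D3: 150, 246, 342, 438
D4: 96, 96, 96
The fourth differences are constant, so the polynomial has degree 4.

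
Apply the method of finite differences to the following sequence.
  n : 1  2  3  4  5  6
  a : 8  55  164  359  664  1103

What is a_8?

47 , 109 , 195 , 305 , 439
62 , 86 , 110 , 134
24 , 24 , 24
Third differences constant at 24.
134 + 24 = 158;  439 + 158 = 597;  1103 + 597 = 1700
158 + 24 = 182;  597 + 182 = 779;  1700 + 779 = 2479

2479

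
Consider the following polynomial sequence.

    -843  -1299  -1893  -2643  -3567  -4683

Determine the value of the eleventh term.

-13773

Δ: -456, -594, -750, -924, -1116
Δ²: -138, -156, -174, -192
Δ³: -18, -18, -18
Third differences constant at -18.
-192 − 18 = -210;  -1116 − 210 = -1326;  -4683 − 1326 = -6009
-210 − 18 = -228;  -1326 − 228 = -1554;  -6009 − 1554 = -7563
-228 − 18 = -246;  -1554 − 246 = -1800;  -7563 − 1800 = -9363
-246 − 18 = -264;  -1800 − 264 = -2064;  -9363 − 2064 = -11427
-264 − 18 = -282;  -2064 − 282 = -2346;  -11427 − 2346 = -13773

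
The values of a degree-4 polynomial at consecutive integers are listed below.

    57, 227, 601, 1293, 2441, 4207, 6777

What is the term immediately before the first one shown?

First differences: 170, 374, 692, 1148, 1766, 2570
Second differences: 204, 318, 456, 618, 804
Third differences: 114, 138, 162, 186
Fourth differences: 24, 24, 24
The fourth differences are constant at 24.
Work back: 114 − 24 = 90;  204 − 90 = 114;  170 − 114 = 56;  57 − 56 = 1

1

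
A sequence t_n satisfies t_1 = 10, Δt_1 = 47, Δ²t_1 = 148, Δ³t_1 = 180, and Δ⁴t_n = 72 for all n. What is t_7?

7192

Build the table forward from the leading diagonal:
Δ⁴: 72  72  72  72  72  72  72
Δ³: 180  252  324  396  468  540  612
Δ²: 148  328  580  904  1300  1768  2308
Δ: 47  195  523  1103  2007  3307  5075
t: 10  57  252  775  1878  3885  7192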